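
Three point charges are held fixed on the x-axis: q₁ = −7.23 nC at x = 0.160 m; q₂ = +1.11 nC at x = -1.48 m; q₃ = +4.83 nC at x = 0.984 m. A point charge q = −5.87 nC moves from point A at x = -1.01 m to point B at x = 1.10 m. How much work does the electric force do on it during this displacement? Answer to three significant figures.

The work done by the electric force is W_field = −ΔU = −q(V_B − V_A) = q(V_A − V_B).
At A: distances to the source charges are 1.17 m, 0.470 m, 1.99 m; V_A = Σ kqᵢ/rᵢ = -12.5 V.
At B: distances to the source charges are 0.940 m, 2.58 m, 0.116 m; V_B = Σ kqᵢ/rᵢ = 309 V.
ΔV = V_B − V_A = 322 V.
W_field = −qΔV = −(-5.87×10⁻⁹ C)(322 V) = 1.89×10⁻⁶ J.

1.89×10⁻⁶ J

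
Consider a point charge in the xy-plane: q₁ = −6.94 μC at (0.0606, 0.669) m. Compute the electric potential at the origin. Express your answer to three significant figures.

-9.29×10⁴ V

The total potential is the scalar sum of each charge's contribution, V = Σ kqᵢ/rᵢ.
Distances from the field point to each charge: r₁ = 0.672 m.
V = k[(-6.94×10⁻⁶)/(0.672)] = -9.29×10⁴ V.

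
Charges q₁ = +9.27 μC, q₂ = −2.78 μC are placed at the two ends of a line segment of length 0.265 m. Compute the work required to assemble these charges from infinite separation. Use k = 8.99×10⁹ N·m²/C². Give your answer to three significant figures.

The assembly work is the sum of pairwise potential energies, U = Σ_{i<j} kqᵢqⱼ/rᵢⱼ.
The separation is r = 0.265 m.
U = (-0.874) = -0.874 J.

-0.874 J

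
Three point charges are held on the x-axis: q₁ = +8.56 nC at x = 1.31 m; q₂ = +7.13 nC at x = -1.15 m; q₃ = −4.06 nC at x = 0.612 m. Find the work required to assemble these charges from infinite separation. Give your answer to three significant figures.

The work to assemble the configuration equals its total potential energy, U = Σ kqᵢqⱼ/rᵢⱼ over all pairs.
Pair separations: r₁₂ = 2.46 m, r₁₃ = 0.698 m, r₂₃ = 1.76 m.
U = (2.23×10⁻⁷) + (-4.48×10⁻⁷) + (-1.48×10⁻⁷) = -3.72×10⁻⁷ J.

-3.72×10⁻⁷ J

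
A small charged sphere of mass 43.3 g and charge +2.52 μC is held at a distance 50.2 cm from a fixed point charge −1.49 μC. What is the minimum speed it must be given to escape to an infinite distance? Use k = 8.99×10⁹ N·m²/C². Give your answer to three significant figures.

To just escape, total mechanical energy must reach zero at infinity: ½mv²_min + U = 0, so ½mv²_min = −U = |kQq|/r.
|U| = |kQq|/r = (8.99×10⁹ N·m²/C²)(1.49×10⁻⁶)(2.52×10⁻⁶)/(0.502) = 0.0672 J.
v_min = √(2|U|/m) = √(2·0.0672/0.0433) = 1.76 m/s.

1.76 m/s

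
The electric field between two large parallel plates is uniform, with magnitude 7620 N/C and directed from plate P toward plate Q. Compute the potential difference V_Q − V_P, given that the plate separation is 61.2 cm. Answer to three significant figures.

In a uniform field, potential decreases in the direction of E: ΔV = −E·d for a displacement d parallel to E.
Going from P to Q is a displacement of 61.2 cm along the field, so V_Q − V_P = −Ed = -4660 V.

-4660 V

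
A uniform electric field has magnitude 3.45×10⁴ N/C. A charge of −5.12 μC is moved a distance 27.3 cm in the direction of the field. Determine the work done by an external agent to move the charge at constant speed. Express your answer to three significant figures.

The potential change for a displacement 27.3 cm in the direction of the field is ΔV = −Ed = -9420 V.
W_ext = qΔV = 0.0482 J.

0.0482 J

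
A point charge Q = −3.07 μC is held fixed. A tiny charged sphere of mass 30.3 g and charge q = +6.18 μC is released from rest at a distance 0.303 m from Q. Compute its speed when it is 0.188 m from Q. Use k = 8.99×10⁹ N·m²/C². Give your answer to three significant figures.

4.77 m/s

Only the electrostatic force acts, so mechanical energy is conserved: ½mv² = U₁ − U₂ = kQq(1/r₁ − 1/r₂).
U₁ − U₂ = (8.99×10⁹ N·m²/C²)(-3.07×10⁻⁶ C)(6.18×10⁻⁶ C)(1/0.303 − 1/0.188) = 0.344 J.
v = √(2·0.344/0.0303) = 4.77 m/s.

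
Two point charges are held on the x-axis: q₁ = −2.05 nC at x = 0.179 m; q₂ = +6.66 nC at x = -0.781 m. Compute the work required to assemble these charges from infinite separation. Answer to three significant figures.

-1.28×10⁻⁷ J

The assembly work is the sum of pairwise potential energies, U = Σ_{i<j} kqᵢqⱼ/rᵢⱼ.
Pair separations: r₁₂ = 0.960 m.
U = (-1.28×10⁻⁷) = -1.28×10⁻⁷ J.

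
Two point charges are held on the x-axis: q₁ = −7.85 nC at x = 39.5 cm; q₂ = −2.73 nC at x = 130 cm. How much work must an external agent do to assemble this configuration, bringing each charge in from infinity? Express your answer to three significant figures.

2.13×10⁻⁷ J

The assembly work is the sum of pairwise potential energies, U = Σ_{i<j} kqᵢqⱼ/rᵢⱼ.
Pair separations: r₁₂ = 0.905 m.
U = (2.13×10⁻⁷) = 2.13×10⁻⁷ J.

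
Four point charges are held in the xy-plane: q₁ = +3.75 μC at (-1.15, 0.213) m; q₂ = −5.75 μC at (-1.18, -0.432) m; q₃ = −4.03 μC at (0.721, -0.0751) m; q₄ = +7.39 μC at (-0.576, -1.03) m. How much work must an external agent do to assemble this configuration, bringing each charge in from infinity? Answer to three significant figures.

-0.698 J

The work to assemble the configuration equals its total potential energy, U = Σ kqᵢqⱼ/rᵢⱼ over all pairs.
Pair separations: r₁₂ = 0.646 m, r₁₃ = 1.89 m, r₁₄ = 1.37 m, r₂₃ = 1.93 m, r₂₄ = 0.850 m, r₃₄ = 1.61 m.
Summing all 6 pair terms gives U = -0.698 J.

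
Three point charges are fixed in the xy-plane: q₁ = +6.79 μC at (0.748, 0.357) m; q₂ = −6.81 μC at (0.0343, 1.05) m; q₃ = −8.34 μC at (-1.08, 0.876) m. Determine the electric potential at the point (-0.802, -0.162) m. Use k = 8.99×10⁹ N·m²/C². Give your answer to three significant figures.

Electric potential is a scalar, so the contributions from each charge add algebraically: V = Σ kqᵢ/rᵢ.
Distances from the field point to each charge: r₁ = 1.63 m, r₂ = 1.47 m, r₃ = 1.07 m.
V = k[(6.79×10⁻⁶)/(1.63) + (-6.81×10⁻⁶)/(1.47) + (-8.34×10⁻⁶)/(1.07)] = -7.40×10⁴ V.

-7.40×10⁴ V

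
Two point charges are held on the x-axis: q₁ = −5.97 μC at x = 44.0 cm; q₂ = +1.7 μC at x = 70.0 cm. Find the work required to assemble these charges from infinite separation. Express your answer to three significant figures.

The work to assemble the configuration equals its total potential energy, U = Σ kqᵢqⱼ/rᵢⱼ over all pairs.
Pair separations: r₁₂ = 0.260 m.
U = (-0.351) = -0.351 J.

-0.351 J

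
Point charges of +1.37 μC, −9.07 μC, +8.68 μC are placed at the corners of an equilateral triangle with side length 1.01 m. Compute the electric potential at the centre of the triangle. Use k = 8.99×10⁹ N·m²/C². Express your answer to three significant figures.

Electric potential is a scalar, so the contributions from each charge add algebraically: V = Σ kqᵢ/rᵢ.
The distance from each vertex to the centroid is a/√3 = 0.583 m.
V = k[(1.37×10⁻⁶)/(0.583) + (-9.07×10⁻⁶)/(0.583) + (8.68×10⁻⁶)/(0.583)] = 1.51×10⁴ V.

1.51×10⁴ V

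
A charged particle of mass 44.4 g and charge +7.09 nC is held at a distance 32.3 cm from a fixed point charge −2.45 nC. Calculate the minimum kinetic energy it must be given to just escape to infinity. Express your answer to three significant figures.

4.83×10⁻⁷ J

To just escape, total mechanical energy must reach zero at infinity: ½mv²_min + U = 0, so ½mv²_min = −U = |kQq|/r.
|U| = |kQq|/r = (8.99×10⁹ N·m²/C²)(2.45×10⁻⁹)(7.09×10⁻⁹)/(0.323) = 4.83×10⁻⁷ J.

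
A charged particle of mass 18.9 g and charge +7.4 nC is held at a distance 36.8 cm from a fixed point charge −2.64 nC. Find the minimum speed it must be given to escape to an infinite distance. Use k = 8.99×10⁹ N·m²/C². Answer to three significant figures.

To just escape, total mechanical energy must reach zero at infinity: ½mv²_min + U = 0, so ½mv²_min = −U = |kQq|/r.
|U| = |kQq|/r = (8.99×10⁹ N·m²/C²)(2.64×10⁻⁹)(7.40×10⁻⁹)/(0.368) = 4.77×10⁻⁷ J.
v_min = √(2|U|/m) = √(2·4.77×10⁻⁷/0.0189) = 7.11×10⁻³ m/s.

7.11×10⁻³ m/s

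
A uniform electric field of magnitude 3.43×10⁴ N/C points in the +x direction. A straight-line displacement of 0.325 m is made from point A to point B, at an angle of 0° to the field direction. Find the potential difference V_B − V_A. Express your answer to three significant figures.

-1.11×10⁴ V

Only the component of displacement along E changes the potential: ΔV = −E·d·cosθ.
ΔV = −(3.43×10⁴ V/m)(0.325 m)cos0° = -1.11×10⁴ V.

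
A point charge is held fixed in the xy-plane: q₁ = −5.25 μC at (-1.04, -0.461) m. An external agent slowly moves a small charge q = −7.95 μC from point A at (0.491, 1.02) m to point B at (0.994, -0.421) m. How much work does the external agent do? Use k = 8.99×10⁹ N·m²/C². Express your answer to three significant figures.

For quasistatic motion the external work equals the change in potential energy: W_ext = qΔV = q(V_B − V_A).
At A: distance to the source charge is 2.13 m; V_A = kq₁/r = -2.22×10⁴ V.
At B: distance to the source charge is 2.03 m; V_B = kq₁/r = -2.32×10⁴ V.
ΔV = V_B − V_A = -1040 V.
W_ext = qΔV = (-7.95×10⁻⁶ C)(-1040 V) = 8.29×10⁻³ J.

8.29×10⁻³ J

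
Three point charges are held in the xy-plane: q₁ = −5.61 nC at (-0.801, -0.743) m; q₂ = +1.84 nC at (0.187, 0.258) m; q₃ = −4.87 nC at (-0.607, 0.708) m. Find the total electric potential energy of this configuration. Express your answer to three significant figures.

1.35×10⁻⁸ J

The work to assemble the configuration equals its total potential energy, U = Σ kqᵢqⱼ/rᵢⱼ over all pairs.
Pair separations: r₁₂ = 1.41 m, r₁₃ = 1.46 m, r₂₃ = 0.913 m.
U = (-6.60×10⁻⁸) + (1.68×10⁻⁷) + (-8.83×10⁻⁸) = 1.35×10⁻⁸ J.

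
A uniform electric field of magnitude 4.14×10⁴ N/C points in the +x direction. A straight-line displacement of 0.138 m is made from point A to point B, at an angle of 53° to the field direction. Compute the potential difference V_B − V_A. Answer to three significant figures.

Only the component of displacement along E changes the potential: ΔV = −E·d·cosθ.
ΔV = −(4.14×10⁴ V/m)(0.138 m)cos53° = -3440 V.

-3440 V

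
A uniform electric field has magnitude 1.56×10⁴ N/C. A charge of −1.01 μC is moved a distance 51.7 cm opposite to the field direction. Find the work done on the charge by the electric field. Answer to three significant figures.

The potential change for a displacement 51.7 cm opposite to the field direction is ΔV = +Ed = 8070 V.
W_field = −qΔV = 8.15×10⁻³ J.

8.15×10⁻³ J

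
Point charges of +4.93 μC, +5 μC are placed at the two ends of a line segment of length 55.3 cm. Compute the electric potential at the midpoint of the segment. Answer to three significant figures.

3.23×10⁵ V

Electric potential is a scalar, so the contributions from each charge add algebraically: V = Σ kqᵢ/rᵢ.
Each charge is 0.276 m from the midpoint.
V = k[(4.93×10⁻⁶)/(0.276) + (5.00×10⁻⁶)/(0.276)] = 3.23×10⁵ V.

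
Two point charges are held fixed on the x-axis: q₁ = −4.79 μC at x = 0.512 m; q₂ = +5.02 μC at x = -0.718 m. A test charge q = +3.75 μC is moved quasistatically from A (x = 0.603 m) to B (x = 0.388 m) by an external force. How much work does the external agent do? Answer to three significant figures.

0.497 J

For quasistatic motion the external work equals the change in potential energy: W_ext = qΔV = q(V_B − V_A).
At A: distances to the source charges are 0.0910 m, 1.32 m; V_A = Σ kqᵢ/rᵢ = -4.39×10⁵ V.
At B: distances to the source charges are 0.124 m, 1.11 m; V_B = Σ kqᵢ/rᵢ = -3.06×10⁵ V.
ΔV = V_B − V_A = 1.33×10⁵ V.
W_ext = qΔV = (3.75×10⁻⁶ C)(1.33×10⁵ V) = 0.497 J.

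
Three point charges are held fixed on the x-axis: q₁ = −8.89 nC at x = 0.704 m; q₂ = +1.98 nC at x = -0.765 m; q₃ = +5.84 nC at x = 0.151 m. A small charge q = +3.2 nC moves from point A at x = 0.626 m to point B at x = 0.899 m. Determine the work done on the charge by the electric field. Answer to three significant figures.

-1.83×10⁻⁶ J

The work done by the electric force is W_field = −ΔU = −q(V_B − V_A) = q(V_A − V_B).
At A: distances to the source charges are 0.0780 m, 1.39 m, 0.475 m; V_A = Σ kqᵢ/rᵢ = -901 V.
At B: distances to the source charges are 0.195 m, 1.66 m, 0.748 m; V_B = Σ kqᵢ/rᵢ = -329 V.
ΔV = V_B − V_A = 572 V.
W_field = −qΔV = −(3.20×10⁻⁹ C)(572 V) = -1.83×10⁻⁶ J.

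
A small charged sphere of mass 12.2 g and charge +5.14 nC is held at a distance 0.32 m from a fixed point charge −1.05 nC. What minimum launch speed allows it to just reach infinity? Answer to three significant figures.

To just escape, total mechanical energy must reach zero at infinity: ½mv²_min + U = 0, so ½mv²_min = −U = |kQq|/r.
|U| = |kQq|/r = (8.99×10⁹ N·m²/C²)(1.05×10⁻⁹)(5.14×10⁻⁹)/(0.320) = 1.52×10⁻⁷ J.
v_min = √(2|U|/m) = √(2·1.52×10⁻⁷/0.0122) = 4.99×10⁻³ m/s.

4.99×10⁻³ m/s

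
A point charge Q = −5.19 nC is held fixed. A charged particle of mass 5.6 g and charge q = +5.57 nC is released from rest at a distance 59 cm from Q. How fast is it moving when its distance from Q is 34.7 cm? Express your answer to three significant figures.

Only the electrostatic force acts, so mechanical energy is conserved: ½mv² = U₁ − U₂ = kQq(1/r₁ − 1/r₂).
U₁ − U₂ = (8.99×10⁹ N·m²/C²)(-5.19×10⁻⁹ C)(5.57×10⁻⁹ C)(1/0.590 − 1/0.347) = 3.08×10⁻⁷ J.
v = √(2·3.08×10⁻⁷/5.60×10⁻³) = 0.0105 m/s.

0.0105 m/s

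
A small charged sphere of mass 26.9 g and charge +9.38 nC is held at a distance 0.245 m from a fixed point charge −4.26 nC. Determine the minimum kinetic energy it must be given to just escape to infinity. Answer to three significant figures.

To just escape, total mechanical energy must reach zero at infinity: ½mv²_min + U = 0, so ½mv²_min = −U = |kQq|/r.
|U| = |kQq|/r = (8.99×10⁹ N·m²/C²)(4.26×10⁻⁹)(9.38×10⁻⁹)/(0.245) = 1.47×10⁻⁶ J.

1.47×10⁻⁶ J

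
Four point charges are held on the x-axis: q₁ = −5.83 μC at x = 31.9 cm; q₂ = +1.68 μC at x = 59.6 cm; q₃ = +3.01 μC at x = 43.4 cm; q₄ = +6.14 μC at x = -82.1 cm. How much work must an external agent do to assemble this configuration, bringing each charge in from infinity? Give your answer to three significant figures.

-1.49 J

The assembly work is the sum of pairwise potential energies, U = Σ_{i<j} kqᵢqⱼ/rᵢⱼ.
Pair separations: r₁₂ = 0.277 m, r₁₃ = 0.115 m, r₁₄ = 1.14 m, r₂₃ = 0.162 m, r₂₄ = 1.42 m, r₃₄ = 1.25 m.
Summing all 6 pair terms gives U = -1.49 J.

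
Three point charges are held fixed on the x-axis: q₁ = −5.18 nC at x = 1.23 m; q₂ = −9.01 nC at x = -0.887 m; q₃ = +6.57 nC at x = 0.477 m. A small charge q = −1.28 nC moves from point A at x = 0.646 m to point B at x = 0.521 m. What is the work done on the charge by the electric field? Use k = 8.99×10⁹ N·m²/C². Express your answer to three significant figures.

The work done by the electric force is W_field = −ΔU = −q(V_B − V_A) = q(V_A − V_B).
At A: distances to the source charges are 0.584 m, 1.53 m, 0.169 m; V_A = Σ kqᵢ/rᵢ = 217 V.
At B: distances to the source charges are 0.709 m, 1.41 m, 0.0440 m; V_B = Σ kqᵢ/rᵢ = 1220 V.
ΔV = V_B − V_A = 1000 V.
W_field = −qΔV = −(-1.28×10⁻⁹ C)(1000 V) = 1.28×10⁻⁶ J.

1.28×10⁻⁶ J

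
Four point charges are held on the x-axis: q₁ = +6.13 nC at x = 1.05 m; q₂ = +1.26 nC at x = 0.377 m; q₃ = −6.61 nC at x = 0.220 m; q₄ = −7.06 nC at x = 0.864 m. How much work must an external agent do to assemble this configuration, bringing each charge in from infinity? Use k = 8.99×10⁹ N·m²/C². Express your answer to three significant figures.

The assembly work is the sum of pairwise potential energies, U = Σ_{i<j} kqᵢqⱼ/rᵢⱼ.
Pair separations: r₁₂ = 0.673 m, r₁₃ = 0.830 m, r₁₄ = 0.186 m, r₂₃ = 0.157 m, r₂₄ = 0.487 m, r₃₄ = 0.644 m.
Summing all 6 pair terms gives U = -2.42×10⁻⁶ J.

-2.42×10⁻⁶ J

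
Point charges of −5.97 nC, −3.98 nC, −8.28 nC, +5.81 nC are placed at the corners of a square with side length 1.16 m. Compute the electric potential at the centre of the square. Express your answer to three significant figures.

Electric potential is a scalar, so the contributions from each charge add algebraically: V = Σ kqᵢ/rᵢ.
The distance from each corner to the centre is a√2/2 = 0.820 m.
V = k[(-5.97×10⁻⁹)/(0.820) + (-3.98×10⁻⁹)/(0.820) + (-8.28×10⁻⁹)/(0.820) + (5.81×10⁻⁹)/(0.820)] = -136 V.

-136 V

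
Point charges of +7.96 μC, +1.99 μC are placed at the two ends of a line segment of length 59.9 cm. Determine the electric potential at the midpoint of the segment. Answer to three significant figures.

The total potential is the scalar sum of each charge's contribution, V = Σ kqᵢ/rᵢ.
Each charge is 0.299 m from the midpoint.
V = k[(7.96×10⁻⁶)/(0.299) + (1.99×10⁻⁶)/(0.299)] = 2.99×10⁵ V.

2.99×10⁵ V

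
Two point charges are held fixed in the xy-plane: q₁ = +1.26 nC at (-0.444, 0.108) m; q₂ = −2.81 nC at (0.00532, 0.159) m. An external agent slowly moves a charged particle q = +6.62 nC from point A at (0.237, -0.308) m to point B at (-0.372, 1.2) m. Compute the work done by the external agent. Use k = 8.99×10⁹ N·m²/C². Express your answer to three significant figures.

For quasistatic motion the external work equals the change in potential energy: W_ext = qΔV = q(V_B − V_A).
At A: distances to the source charges are 0.798 m, 0.521 m; V_A = Σ kqᵢ/rᵢ = -34.3 V.
At B: distances to the source charges are 1.09 m, 1.11 m; V_B = Σ kqᵢ/rᵢ = -12.5 V.
ΔV = V_B − V_A = 21.8 V.
W_ext = qΔV = (6.62×10⁻⁹ C)(21.8 V) = 1.44×10⁻⁷ J.

1.44×10⁻⁷ J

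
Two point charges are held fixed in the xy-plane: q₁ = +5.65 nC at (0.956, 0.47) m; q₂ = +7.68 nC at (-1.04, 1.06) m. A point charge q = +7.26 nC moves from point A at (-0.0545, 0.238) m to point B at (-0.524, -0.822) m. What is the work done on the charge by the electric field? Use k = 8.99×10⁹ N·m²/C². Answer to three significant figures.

The work done by the electric force is W_field = −ΔU = −q(V_B − V_A) = q(V_A − V_B).
At A: distances to the source charges are 1.04 m, 1.28 m; V_A = Σ kqᵢ/rᵢ = 103 V.
At B: distances to the source charges are 1.96 m, 1.95 m; V_B = Σ kqᵢ/rᵢ = 61.2 V.
ΔV = V_B − V_A = -41.6 V.
W_field = −qΔV = −(7.26×10⁻⁹ C)(-41.6 V) = 3.02×10⁻⁷ J.

3.02×10⁻⁷ J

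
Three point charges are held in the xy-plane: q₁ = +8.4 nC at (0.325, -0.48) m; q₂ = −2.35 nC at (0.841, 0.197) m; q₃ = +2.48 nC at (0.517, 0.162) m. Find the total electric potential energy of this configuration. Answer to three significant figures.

-8.98×10⁻⁸ J

The assembly work is the sum of pairwise potential energies, U = Σ_{i<j} kqᵢqⱼ/rᵢⱼ.
Pair separations: r₁₂ = 0.851 m, r₁₃ = 0.670 m, r₂₃ = 0.326 m.
U = (-2.08×10⁻⁷) + (2.79×10⁻⁷) + (-1.61×10⁻⁷) = -8.98×10⁻⁸ J.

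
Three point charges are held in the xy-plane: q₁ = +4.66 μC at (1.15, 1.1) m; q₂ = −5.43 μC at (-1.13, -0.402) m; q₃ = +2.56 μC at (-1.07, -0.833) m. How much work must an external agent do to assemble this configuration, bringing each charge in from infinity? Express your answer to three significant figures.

The assembly work is the sum of pairwise potential energies, U = Σ_{i<j} kqᵢqⱼ/rᵢⱼ.
Pair separations: r₁₂ = 2.73 m, r₁₃ = 2.94 m, r₂₃ = 0.435 m.
U = (-0.0833) + (0.0364) + (-0.287) = -0.334 J.

-0.334 J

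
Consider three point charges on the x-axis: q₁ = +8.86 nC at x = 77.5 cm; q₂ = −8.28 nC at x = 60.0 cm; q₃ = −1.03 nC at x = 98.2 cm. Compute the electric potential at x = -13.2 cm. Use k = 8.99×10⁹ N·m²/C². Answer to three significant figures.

-22.2 V

Electric potential is a scalar, so the contributions from each charge add algebraically: V = Σ kqᵢ/rᵢ.
Distances from the field point to each charge: r₁ = 0.907 m, r₂ = 0.732 m, r₃ = 1.11 m.
V = k[(8.86×10⁻⁹)/(0.907) + (-8.28×10⁻⁹)/(0.732) + (-1.03×10⁻⁹)/(1.11)] = -22.2 V.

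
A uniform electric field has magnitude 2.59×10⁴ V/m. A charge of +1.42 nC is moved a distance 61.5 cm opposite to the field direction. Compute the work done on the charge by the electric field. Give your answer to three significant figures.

-2.26×10⁻⁵ J

The potential change for a displacement 61.5 cm opposite to the field direction is ΔV = +Ed = 1.59×10⁴ V.
W_field = −qΔV = -2.26×10⁻⁵ J.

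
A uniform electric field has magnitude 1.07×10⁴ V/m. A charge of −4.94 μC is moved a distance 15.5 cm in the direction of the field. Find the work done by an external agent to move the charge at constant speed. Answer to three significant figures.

The potential change for a displacement 15.5 cm in the direction of the field is ΔV = −Ed = -1660 V.
W_ext = qΔV = 8.19×10⁻³ J.

8.19×10⁻³ J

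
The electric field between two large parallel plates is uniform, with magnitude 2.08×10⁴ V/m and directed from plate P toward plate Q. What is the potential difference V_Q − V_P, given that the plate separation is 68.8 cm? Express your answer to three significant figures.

-1.43×10⁴ V

In a uniform field, potential decreases in the direction of E: ΔV = −E·d for a displacement d parallel to E.
Going from P to Q is a displacement of 68.8 cm along the field, so V_Q − V_P = −Ed = -1.43×10⁴ V.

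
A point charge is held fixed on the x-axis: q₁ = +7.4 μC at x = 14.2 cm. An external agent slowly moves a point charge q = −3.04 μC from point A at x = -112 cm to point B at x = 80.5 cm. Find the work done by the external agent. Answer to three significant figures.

For quasistatic motion the external work equals the change in potential energy: W_ext = qΔV = q(V_B − V_A).
At A: distance to the source charge is 1.26 m; V_A = kq₁/r = 5.27×10⁴ V.
At B: distance to the source charge is 0.663 m; V_B = kq₁/r = 1.00×10⁵ V.
ΔV = V_B − V_A = 4.76×10⁴ V.
W_ext = qΔV = (-3.04×10⁻⁶ C)(4.76×10⁴ V) = -0.145 J.

-0.145 J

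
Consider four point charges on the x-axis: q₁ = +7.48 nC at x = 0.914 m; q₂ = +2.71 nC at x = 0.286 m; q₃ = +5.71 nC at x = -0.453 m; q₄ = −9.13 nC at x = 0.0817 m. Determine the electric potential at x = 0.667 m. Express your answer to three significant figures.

242 V

The total potential is the scalar sum of each charge's contribution, V = Σ kqᵢ/rᵢ.
Distances from the field point to each charge: r₁ = 0.247 m, r₂ = 0.381 m, r₃ = 1.12 m, r₄ = 0.585 m.
V = k[(7.48×10⁻⁹)/(0.247) + (2.71×10⁻⁹)/(0.381) + (5.71×10⁻⁹)/(1.12) + (-9.13×10⁻⁹)/(0.585)] = 242 V.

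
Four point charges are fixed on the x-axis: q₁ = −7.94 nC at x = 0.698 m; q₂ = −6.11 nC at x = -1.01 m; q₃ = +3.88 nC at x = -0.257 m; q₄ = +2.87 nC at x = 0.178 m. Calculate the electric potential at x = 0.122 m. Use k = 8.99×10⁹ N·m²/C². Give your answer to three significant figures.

380 V

Electric potential is a scalar, so the contributions from each charge add algebraically: V = Σ kqᵢ/rᵢ.
Distances from the field point to each charge: r₁ = 0.576 m, r₂ = 1.13 m, r₃ = 0.379 m, r₄ = 0.0560 m.
V = k[(-7.94×10⁻⁹)/(0.576) + (-6.11×10⁻⁹)/(1.13) + (3.88×10⁻⁹)/(0.379) + (2.87×10⁻⁹)/(0.0560)] = 380 V.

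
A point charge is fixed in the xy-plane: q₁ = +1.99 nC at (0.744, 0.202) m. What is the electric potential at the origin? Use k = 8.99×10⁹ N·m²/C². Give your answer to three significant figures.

23.2 V

Electric potential is a scalar, so the contributions from each charge add algebraically: V = Σ kqᵢ/rᵢ.
Distances from the field point to each charge: r₁ = 0.771 m.
V = k[(1.99×10⁻⁹)/(0.771)] = 23.2 V.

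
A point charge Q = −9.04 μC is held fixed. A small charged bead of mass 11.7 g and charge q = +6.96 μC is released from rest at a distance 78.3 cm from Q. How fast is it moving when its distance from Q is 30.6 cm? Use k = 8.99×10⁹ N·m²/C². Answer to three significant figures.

13.9 m/s

Only the electrostatic force acts, so mechanical energy is conserved: ½mv² = U₁ − U₂ = kQq(1/r₁ − 1/r₂).
U₁ − U₂ = (8.99×10⁹ N·m²/C²)(-9.04×10⁻⁶ C)(6.96×10⁻⁶ C)(1/0.783 − 1/0.306) = 1.13 J.
v = √(2·1.13/0.0117) = 13.9 m/s.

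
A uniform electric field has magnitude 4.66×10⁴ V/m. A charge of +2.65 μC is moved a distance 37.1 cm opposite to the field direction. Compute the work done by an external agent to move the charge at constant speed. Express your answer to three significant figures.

0.0458 J

The potential change for a displacement 37.1 cm opposite to the field direction is ΔV = +Ed = 1.73×10⁴ V.
W_ext = qΔV = 0.0458 J.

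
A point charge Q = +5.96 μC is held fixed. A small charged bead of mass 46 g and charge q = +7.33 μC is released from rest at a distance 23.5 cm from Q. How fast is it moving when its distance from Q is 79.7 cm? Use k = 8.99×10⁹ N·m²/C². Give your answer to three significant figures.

7.16 m/s

Only the electrostatic force acts, so mechanical energy is conserved: ½mv² = U₁ − U₂ = kQq(1/r₁ − 1/r₂).
U₁ − U₂ = (8.99×10⁹ N·m²/C²)(5.96×10⁻⁶ C)(7.33×10⁻⁶ C)(1/0.235 − 1/0.797) = 1.18 J.
v = √(2·1.18/0.0460) = 7.16 m/s.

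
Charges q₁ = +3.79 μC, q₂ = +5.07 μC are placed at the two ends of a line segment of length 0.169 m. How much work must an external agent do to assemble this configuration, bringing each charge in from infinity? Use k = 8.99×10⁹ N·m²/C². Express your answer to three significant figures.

The assembly work is the sum of pairwise potential energies, U = Σ_{i<j} kqᵢqⱼ/rᵢⱼ.
The separation is r = 0.169 m.
U = (1.02) = 1.02 J.

1.02 J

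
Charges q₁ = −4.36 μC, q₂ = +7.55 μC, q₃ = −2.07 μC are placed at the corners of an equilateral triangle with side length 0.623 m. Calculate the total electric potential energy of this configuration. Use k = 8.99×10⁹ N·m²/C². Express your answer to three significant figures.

The work to assemble the configuration equals its total potential energy, U = Σ kqᵢqⱼ/rᵢⱼ over all pairs.
All three pair separations equal the side length, 0.623 m.
U = (-0.475) + (0.130) + (-0.226) = -0.570 J.

-0.570 J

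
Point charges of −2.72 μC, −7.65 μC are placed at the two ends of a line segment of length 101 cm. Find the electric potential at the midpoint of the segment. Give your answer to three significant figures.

-1.85×10⁵ V

Electric potential is a scalar, so the contributions from each charge add algebraically: V = Σ kqᵢ/rᵢ.
Each charge is 0.505 m from the midpoint.
V = k[(-2.72×10⁻⁶)/(0.505) + (-7.65×10⁻⁶)/(0.505)] = -1.85×10⁵ V.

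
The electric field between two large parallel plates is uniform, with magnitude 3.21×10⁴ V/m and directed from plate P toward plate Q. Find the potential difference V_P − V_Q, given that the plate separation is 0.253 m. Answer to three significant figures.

8120 V

In a uniform field, potential decreases in the direction of E: ΔV = −E·d for a displacement d parallel to E.
Going from Q to P is a displacement of 0.253 m opposite to the field, so V_P − V_Q = +Ed = 8120 V.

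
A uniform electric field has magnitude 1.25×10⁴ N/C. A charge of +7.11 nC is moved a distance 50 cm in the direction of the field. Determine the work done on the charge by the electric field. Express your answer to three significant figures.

4.44×10⁻⁵ J

The potential change for a displacement 50 cm in the direction of the field is ΔV = −Ed = -6250 V.
W_field = −qΔV = 4.44×10⁻⁵ J.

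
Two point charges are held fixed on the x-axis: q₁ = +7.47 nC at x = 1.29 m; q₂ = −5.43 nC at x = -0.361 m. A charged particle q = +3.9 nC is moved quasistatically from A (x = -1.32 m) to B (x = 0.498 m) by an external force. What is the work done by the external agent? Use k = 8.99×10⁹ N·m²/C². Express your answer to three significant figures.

2.07×10⁻⁷ J

For quasistatic motion the external work equals the change in potential energy: W_ext = qΔV = q(V_B − V_A).
At A: distances to the source charges are 2.61 m, 0.959 m; V_A = Σ kqᵢ/rᵢ = -25.2 V.
At B: distances to the source charges are 0.792 m, 0.859 m; V_B = Σ kqᵢ/rᵢ = 28.0 V.
ΔV = V_B − V_A = 53.1 V.
W_ext = qΔV = (3.90×10⁻⁹ C)(53.1 V) = 2.07×10⁻⁷ J.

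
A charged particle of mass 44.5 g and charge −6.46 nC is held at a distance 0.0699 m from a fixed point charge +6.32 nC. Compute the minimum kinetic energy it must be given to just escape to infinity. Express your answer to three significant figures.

To just escape, total mechanical energy must reach zero at infinity: ½mv²_min + U = 0, so ½mv²_min = −U = |kQq|/r.
|U| = |kQq|/r = (8.99×10⁹ N·m²/C²)(6.32×10⁻⁹)(6.46×10⁻⁹)/(0.0699) = 5.25×10⁻⁶ J.

5.25×10⁻⁶ J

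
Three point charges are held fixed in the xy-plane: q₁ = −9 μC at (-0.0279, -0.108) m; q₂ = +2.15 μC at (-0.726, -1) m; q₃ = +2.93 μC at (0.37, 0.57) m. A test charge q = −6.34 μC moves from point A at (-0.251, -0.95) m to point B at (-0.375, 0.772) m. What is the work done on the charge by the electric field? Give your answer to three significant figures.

-0.0274 J

The work done by the electric force is W_field = −ΔU = −q(V_B − V_A) = q(V_A − V_B).
At A: distances to the source charges are 0.871 m, 0.478 m, 1.64 m; V_A = Σ kqᵢ/rᵢ = -3.64×10⁴ V.
At B: distances to the source charges are 0.946 m, 1.81 m, 0.772 m; V_B = Σ kqᵢ/rᵢ = -4.07×10⁴ V.
ΔV = V_B − V_A = -4330 V.
W_field = −qΔV = −(-6.34×10⁻⁶ C)(-4330 V) = -0.0274 J.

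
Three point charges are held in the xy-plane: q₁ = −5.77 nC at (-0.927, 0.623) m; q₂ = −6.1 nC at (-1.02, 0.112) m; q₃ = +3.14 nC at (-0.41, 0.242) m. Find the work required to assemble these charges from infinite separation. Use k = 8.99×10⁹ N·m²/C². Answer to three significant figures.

The assembly work is the sum of pairwise potential energies, U = Σ_{i<j} kqᵢqⱼ/rᵢⱼ.
Pair separations: r₁₂ = 0.519 m, r₁₃ = 0.642 m, r₂₃ = 0.624 m.
U = (6.09×10⁻⁷) + (-2.54×10⁻⁷) + (-2.76×10⁻⁷) = 7.95×10⁻⁸ J.

7.95×10⁻⁸ J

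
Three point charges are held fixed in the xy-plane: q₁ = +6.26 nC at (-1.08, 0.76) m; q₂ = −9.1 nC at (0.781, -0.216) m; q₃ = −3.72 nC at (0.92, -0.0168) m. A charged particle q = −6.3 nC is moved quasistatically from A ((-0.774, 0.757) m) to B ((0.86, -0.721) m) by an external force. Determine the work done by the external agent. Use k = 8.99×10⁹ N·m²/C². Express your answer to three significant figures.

For quasistatic motion the external work equals the change in potential energy: W_ext = qΔV = q(V_B − V_A).
At A: distances to the source charges are 0.306 m, 1.83 m, 1.86 m; V_A = Σ kqᵢ/rᵢ = 121 V.
At B: distances to the source charges are 2.44 m, 0.511 m, 0.707 m; V_B = Σ kqᵢ/rᵢ = -184 V.
ΔV = V_B − V_A = -306 V.
W_ext = qΔV = (-6.30×10⁻⁹ C)(-306 V) = 1.93×10⁻⁶ J.

1.93×10⁻⁶ J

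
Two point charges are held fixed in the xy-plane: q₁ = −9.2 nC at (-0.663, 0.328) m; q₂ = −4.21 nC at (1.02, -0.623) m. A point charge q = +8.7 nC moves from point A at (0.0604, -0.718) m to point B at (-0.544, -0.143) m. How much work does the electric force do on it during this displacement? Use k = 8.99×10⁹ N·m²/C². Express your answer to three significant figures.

7.75×10⁻⁷ J

The work done by the electric force is W_field = −ΔU = −q(V_B − V_A) = q(V_A − V_B).
At A: distances to the source charges are 1.27 m, 0.964 m; V_A = Σ kqᵢ/rᵢ = -104 V.
At B: distances to the source charges are 0.486 m, 1.64 m; V_B = Σ kqᵢ/rᵢ = -193 V.
ΔV = V_B − V_A = -89.1 V.
W_field = −qΔV = −(8.70×10⁻⁹ C)(-89.1 V) = 7.75×10⁻⁷ J.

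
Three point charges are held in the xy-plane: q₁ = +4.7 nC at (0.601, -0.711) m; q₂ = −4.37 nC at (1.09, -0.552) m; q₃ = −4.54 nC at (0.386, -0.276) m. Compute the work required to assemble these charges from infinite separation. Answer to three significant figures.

The work to assemble the configuration equals its total potential energy, U = Σ kqᵢqⱼ/rᵢⱼ over all pairs.
Pair separations: r₁₂ = 0.514 m, r₁₃ = 0.485 m, r₂₃ = 0.756 m.
U = (-3.59×10⁻⁷) + (-3.95×10⁻⁷) + (2.36×10⁻⁷) = -5.19×10⁻⁷ J.

-5.19×10⁻⁷ J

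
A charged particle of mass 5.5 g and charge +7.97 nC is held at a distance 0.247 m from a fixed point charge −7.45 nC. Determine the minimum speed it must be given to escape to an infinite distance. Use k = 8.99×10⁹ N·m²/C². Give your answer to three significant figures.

To just escape, total mechanical energy must reach zero at infinity: ½mv²_min + U = 0, so ½mv²_min = −U = |kQq|/r.
|U| = |kQq|/r = (8.99×10⁹ N·m²/C²)(7.45×10⁻⁹)(7.97×10⁻⁹)/(0.247) = 2.16×10⁻⁶ J.
v_min = √(2|U|/m) = √(2·2.16×10⁻⁶/5.50×10⁻³) = 0.0280 m/s.

0.0280 m/s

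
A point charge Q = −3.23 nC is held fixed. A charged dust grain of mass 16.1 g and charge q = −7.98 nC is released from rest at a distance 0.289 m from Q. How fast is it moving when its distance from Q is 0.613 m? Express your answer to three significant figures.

7.26×10⁻³ m/s

Only the electrostatic force acts, so mechanical energy is conserved: ½mv² = U₁ − U₂ = kQq(1/r₁ − 1/r₂).
U₁ − U₂ = (8.99×10⁹ N·m²/C²)(-3.23×10⁻⁹ C)(-7.98×10⁻⁹ C)(1/0.289 − 1/0.613) = 4.24×10⁻⁷ J.
v = √(2·4.24×10⁻⁷/0.0161) = 7.26×10⁻³ m/s.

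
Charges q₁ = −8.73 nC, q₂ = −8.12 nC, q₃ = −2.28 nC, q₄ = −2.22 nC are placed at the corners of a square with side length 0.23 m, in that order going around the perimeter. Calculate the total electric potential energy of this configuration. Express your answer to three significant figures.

5.50×10⁻⁶ J

The work to assemble the configuration equals its total potential energy, U = Σ kqᵢqⱼ/rᵢⱼ over all pairs.
The four side pairs have separation 0.230 m and the two diagonal pairs 0.325 m.
Summing all 6 pair terms gives U = 5.50×10⁻⁶ J.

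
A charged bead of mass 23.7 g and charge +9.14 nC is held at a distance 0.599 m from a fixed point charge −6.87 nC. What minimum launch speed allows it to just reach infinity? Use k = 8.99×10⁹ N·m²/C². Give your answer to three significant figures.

8.92×10⁻³ m/s

To just escape, total mechanical energy must reach zero at infinity: ½mv²_min + U = 0, so ½mv²_min = −U = |kQq|/r.
|U| = |kQq|/r = (8.99×10⁹ N·m²/C²)(6.87×10⁻⁹)(9.14×10⁻⁹)/(0.599) = 9.42×10⁻⁷ J.
v_min = √(2|U|/m) = √(2·9.42×10⁻⁷/0.0237) = 8.92×10⁻³ m/s.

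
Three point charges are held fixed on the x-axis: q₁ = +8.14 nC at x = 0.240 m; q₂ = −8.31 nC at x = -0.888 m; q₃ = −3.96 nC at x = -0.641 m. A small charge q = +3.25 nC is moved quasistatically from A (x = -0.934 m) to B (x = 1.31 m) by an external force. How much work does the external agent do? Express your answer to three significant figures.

5.52×10⁻⁶ J

For quasistatic motion the external work equals the change in potential energy: W_ext = qΔV = q(V_B − V_A).
At A: distances to the source charges are 1.17 m, 0.0460 m, 0.293 m; V_A = Σ kqᵢ/rᵢ = -1680 V.
At B: distances to the source charges are 1.07 m, 2.20 m, 1.95 m; V_B = Σ kqᵢ/rᵢ = 16.2 V.
ΔV = V_B − V_A = 1700 V.
W_ext = qΔV = (3.25×10⁻⁹ C)(1700 V) = 5.52×10⁻⁶ J.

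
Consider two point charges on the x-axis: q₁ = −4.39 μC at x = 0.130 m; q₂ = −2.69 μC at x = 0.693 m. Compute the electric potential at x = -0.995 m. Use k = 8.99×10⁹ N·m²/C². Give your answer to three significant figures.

The total potential is the scalar sum of each charge's contribution, V = Σ kqᵢ/rᵢ.
Distances from the field point to each charge: r₁ = 1.12 m, r₂ = 1.69 m.
V = k[(-4.39×10⁻⁶)/(1.12) + (-2.69×10⁻⁶)/(1.69)] = -4.94×10⁴ V.

-4.94×10⁴ V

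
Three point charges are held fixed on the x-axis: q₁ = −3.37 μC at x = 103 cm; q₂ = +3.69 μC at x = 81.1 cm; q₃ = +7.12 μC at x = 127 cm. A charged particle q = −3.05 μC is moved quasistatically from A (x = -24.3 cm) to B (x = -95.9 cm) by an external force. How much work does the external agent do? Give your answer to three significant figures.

For quasistatic motion the external work equals the change in potential energy: W_ext = qΔV = q(V_B − V_A).
At A: distances to the source charges are 1.27 m, 1.05 m, 1.51 m; V_A = Σ kqᵢ/rᵢ = 5.00×10⁴ V.
At B: distances to the source charges are 1.99 m, 1.77 m, 2.23 m; V_B = Σ kqᵢ/rᵢ = 3.22×10⁴ V.
ΔV = V_B − V_A = -1.78×10⁴ V.
W_ext = qΔV = (-3.05×10⁻⁶ C)(-1.78×10⁴ V) = 0.0541 J.

0.0541 J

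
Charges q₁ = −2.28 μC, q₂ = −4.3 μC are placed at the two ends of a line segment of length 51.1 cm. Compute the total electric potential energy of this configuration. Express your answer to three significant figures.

0.172 J

The assembly work is the sum of pairwise potential energies, U = Σ_{i<j} kqᵢqⱼ/rᵢⱼ.
The separation is r = 0.511 m.
U = (0.172) = 0.172 J.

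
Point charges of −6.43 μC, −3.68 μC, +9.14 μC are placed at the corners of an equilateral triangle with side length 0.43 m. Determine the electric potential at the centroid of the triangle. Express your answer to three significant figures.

The total potential is the scalar sum of each charge's contribution, V = Σ kqᵢ/rᵢ.
The distance from each vertex to the centroid is a/√3 = 0.248 m.
V = k[(-6.43×10⁻⁶)/(0.248) + (-3.68×10⁻⁶)/(0.248) + (9.14×10⁻⁶)/(0.248)] = -3.51×10⁴ V.

-3.51×10⁴ V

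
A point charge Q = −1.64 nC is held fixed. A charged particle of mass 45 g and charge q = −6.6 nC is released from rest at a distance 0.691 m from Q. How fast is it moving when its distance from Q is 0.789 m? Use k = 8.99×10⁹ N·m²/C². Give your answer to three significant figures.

Only the electrostatic force acts, so mechanical energy is conserved: ½mv² = U₁ − U₂ = kQq(1/r₁ − 1/r₂).
U₁ − U₂ = (8.99×10⁹ N·m²/C²)(-1.64×10⁻⁹ C)(-6.60×10⁻⁹ C)(1/0.691 − 1/0.789) = 1.75×10⁻⁸ J.
v = √(2·1.75×10⁻⁸/0.0450) = 8.82×10⁻⁴ m/s.

8.82×10⁻⁴ m/s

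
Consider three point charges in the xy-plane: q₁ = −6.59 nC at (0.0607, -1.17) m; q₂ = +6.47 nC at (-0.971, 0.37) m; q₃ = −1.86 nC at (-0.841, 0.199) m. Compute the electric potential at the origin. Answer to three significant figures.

-13.9 V

The total potential is the scalar sum of each charge's contribution, V = Σ kqᵢ/rᵢ.
Distances from the field point to each charge: r₁ = 1.17 m, r₂ = 1.04 m, r₃ = 0.864 m.
V = k[(-6.59×10⁻⁹)/(1.17) + (6.47×10⁻⁹)/(1.04) + (-1.86×10⁻⁹)/(0.864)] = -13.9 V.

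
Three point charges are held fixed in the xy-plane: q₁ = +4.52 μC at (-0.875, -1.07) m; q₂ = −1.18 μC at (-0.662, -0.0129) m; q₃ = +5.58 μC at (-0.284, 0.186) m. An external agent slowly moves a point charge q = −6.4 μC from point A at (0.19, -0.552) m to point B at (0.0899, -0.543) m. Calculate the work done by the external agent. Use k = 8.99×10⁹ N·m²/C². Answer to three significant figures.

-0.0363 J

For quasistatic motion the external work equals the change in potential energy: W_ext = qΔV = q(V_B − V_A).
At A: distances to the source charges are 1.18 m, 1.01 m, 0.877 m; V_A = Σ kqᵢ/rᵢ = 8.10×10⁴ V.
At B: distances to the source charges are 1.10 m, 0.920 m, 0.819 m; V_B = Σ kqᵢ/rᵢ = 8.67×10⁴ V.
ΔV = V_B − V_A = 5670 V.
W_ext = qΔV = (-6.40×10⁻⁶ C)(5670 V) = -0.0363 J.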